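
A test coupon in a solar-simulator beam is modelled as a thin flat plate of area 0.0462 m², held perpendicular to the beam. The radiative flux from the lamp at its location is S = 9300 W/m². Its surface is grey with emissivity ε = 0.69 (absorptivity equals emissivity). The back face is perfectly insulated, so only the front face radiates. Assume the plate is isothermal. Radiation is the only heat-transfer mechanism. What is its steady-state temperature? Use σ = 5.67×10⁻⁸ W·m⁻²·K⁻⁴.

At equilibrium, absorbed power = emitted power.
Absorbing cross-section = A = 0.04620 m²; emitting surface = A = 0.04620 m² (ratio 1).
εS·A_cross = εσ·A_surf·T⁴  ⇒  T⁴ = S/(1σ)   (ε cancels).
T⁴ = 9300/(1·5.67×10⁻⁸) = 1.640×10¹¹ K⁴.
T = (1.640×10¹¹)^(1/4).

T ≈ 636 K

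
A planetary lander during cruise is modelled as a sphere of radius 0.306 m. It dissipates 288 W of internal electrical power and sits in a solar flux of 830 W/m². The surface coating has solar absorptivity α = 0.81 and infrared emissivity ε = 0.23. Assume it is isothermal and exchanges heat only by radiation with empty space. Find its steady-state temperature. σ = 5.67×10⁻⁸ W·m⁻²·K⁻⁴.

T ≈ 422 K

At steady state, absorbed solar power + internal power = radiated power.
Absorbed: α·S·A_cross = 0.81·830·0.2942 = 197.8 W (cross-section πr²).
Total input = 197.8 + 288 = 485.8 W.
Radiated: εσ·A_surf·T⁴ with A_surf = 4πr² = 1.177 m².
T⁴ = 485.8/(0.23·5.67×10⁻⁸·1.177) = 3.166×10¹⁰ K⁴.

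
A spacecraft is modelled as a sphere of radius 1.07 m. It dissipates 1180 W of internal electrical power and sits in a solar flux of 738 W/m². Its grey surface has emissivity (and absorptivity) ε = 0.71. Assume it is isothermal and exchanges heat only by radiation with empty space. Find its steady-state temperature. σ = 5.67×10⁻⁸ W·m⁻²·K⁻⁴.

At steady state, absorbed solar power + internal power = radiated power.
Absorbed: α·S·A_cross = 0.71·738·3.597 = 1885 W (cross-section πr²).
Total input = 1885 + 1180 = 3065 W.
Radiated: εσ·A_surf·T⁴ with A_surf = 4πr² = 14.39 m².
T⁴ = 3065/(0.71·5.67×10⁻⁸·14.39) = 5.291×10⁹ K⁴.

T ≈ 270 K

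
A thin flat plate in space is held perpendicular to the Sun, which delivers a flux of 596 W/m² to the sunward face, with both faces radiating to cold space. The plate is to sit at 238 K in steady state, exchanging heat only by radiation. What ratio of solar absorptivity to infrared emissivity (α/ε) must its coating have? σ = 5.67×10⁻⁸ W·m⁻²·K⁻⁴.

α/ε ≈ 0.610

Balance: αS·A = εσ·2A·T⁴ ⇒ α/ε = 2σT⁴/S.
α/ε = 2·5.67×10⁻⁸·(238)⁴/596 = 2·5.67×10⁻⁸·3.209×10⁹/596.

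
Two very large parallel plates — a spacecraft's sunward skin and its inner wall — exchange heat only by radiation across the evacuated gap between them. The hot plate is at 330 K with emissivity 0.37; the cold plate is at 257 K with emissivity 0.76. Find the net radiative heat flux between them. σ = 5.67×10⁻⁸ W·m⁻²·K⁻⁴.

For two infinite grey parallel plates, q = σ(T₁⁴ − T₂⁴)/(1/ε₁ + 1/ε₂ − 1).
T₁⁴ − T₂⁴ = 1.186×10¹⁰ − 4.362×10⁹ = 7.497×10⁹ K⁴.
1/ε₁ + 1/ε₂ − 1 = 2.703 + 1.316 − 1 = 3.018.
q = 5.67×10⁻⁸ × 7.497×10⁹ / 3.018.

q ≈ 141 W/m²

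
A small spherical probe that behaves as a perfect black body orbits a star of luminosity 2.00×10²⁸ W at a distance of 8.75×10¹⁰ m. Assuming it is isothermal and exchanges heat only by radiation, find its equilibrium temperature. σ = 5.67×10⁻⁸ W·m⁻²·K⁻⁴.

T ≈ 978 K

First find the stellar flux at distance d: S = L/(4πd²) = 2.00×10²⁸/(4π·(8.75×10¹⁰)²) = 2.079×10⁵ W/m².
For an isothermal sphere, absorbed (1−a)S·πr² = emitted σ·4πr²·T⁴, so T⁴ = (1−a)S/(4σ).
T⁴ = 1.00·2.079×10⁵/(4·5.67×10⁻⁸) = 9.166×10¹¹ K⁴.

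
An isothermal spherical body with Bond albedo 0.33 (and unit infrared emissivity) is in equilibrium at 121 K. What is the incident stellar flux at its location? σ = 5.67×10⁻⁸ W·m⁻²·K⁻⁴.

(1−a)S·πr² = σ·4πr²·T⁴ ⇒ S = 4σT⁴/(1−a).
S = 4·5.67×10⁻⁸·2.144×10⁸/0.670.

S ≈ 72.6 W/m²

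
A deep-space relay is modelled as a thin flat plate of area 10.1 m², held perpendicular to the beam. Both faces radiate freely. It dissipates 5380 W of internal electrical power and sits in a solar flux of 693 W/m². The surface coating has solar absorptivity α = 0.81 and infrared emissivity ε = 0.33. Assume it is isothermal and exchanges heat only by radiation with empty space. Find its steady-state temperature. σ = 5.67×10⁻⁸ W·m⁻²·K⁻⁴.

T ≈ 413 K

At steady state, absorbed solar power + internal power = radiated power.
Absorbed: α·S·A_cross = 0.81·693·10.10 = 5669 W (cross-section A).
Total input = 5669 + 5380 = 11050 W.
Radiated: εσ·A_surf·T⁴ with A_surf = 2A = 20.20 m².
T⁴ = 11050/(0.33·5.67×10⁻⁸·20.20) = 2.923×10¹⁰ K⁴.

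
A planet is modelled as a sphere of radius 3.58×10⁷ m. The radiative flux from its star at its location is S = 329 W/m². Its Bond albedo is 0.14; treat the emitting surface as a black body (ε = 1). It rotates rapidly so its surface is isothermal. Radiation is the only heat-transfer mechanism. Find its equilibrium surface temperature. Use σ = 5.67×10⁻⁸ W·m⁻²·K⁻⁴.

T ≈ 188 K

At equilibrium, absorbed power = emitted power.
Absorbing cross-section = πr² = 4.026×10¹⁵ m²; emitting surface = 4πr² = 1.611×10¹⁶ m² (ratio 4).
(1−a)S·A_cross = εσ·A_surf·T⁴  ⇒  T⁴ = (1−a)S/(4σ).
T⁴ = 0.860·329/(4·5.67×10⁻⁸) = 1.248×10⁹ K⁴.
T = (1.248×10⁹)^(1/4).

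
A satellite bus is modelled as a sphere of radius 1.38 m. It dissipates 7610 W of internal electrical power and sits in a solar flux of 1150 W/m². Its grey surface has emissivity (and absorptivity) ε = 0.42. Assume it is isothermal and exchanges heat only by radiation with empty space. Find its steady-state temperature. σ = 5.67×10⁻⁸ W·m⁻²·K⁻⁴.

At steady state, absorbed solar power + internal power = radiated power.
Absorbed: α·S·A_cross = 0.42·1150·5.983 = 2890 W (cross-section πr²).
Total input = 2890 + 7610 = 10500 W.
Radiated: εσ·A_surf·T⁴ with A_surf = 4πr² = 23.93 m².
T⁴ = 10500/(0.42·5.67×10⁻⁸·23.93) = 1.842×10¹⁰ K⁴.

T ≈ 368 K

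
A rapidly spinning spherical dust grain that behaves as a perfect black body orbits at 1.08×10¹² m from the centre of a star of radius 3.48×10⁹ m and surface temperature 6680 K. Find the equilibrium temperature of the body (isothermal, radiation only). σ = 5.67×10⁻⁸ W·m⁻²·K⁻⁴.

The star's surface emits σT_*⁴; at distance d the flux is S = σT_*⁴(R_*/d)².
S = 5.67×10⁻⁸·(6680)⁴·(3.48×10⁹/1.08×10¹²)² = 1172 W/m².
For an isothermal sphere T⁴ = (1−a)S/(4σ) = 5.168×10⁹ K⁴.

T ≈ 268 K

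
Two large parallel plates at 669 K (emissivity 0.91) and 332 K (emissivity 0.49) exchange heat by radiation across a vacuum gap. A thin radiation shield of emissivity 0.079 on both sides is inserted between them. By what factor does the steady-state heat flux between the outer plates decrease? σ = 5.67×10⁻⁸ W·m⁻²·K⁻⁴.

factor ≈ 12.4

Without shield: q₀ = σΔ(T⁴)/(1/ε₁+1/ε₂−1) with denominator 2.140.
With shield the two gaps are in series; the resistances add: (1/ε₁+1/ε_s−1)+(1/ε_s+1/ε₂−1) = 12.76+13.70 = 26.46.
Heat-flux ratio q₀/q = 26.46/2.140.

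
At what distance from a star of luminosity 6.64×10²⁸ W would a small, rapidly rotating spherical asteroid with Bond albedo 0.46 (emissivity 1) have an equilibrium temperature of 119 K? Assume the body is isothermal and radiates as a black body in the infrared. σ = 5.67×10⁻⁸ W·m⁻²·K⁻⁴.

d ≈ 7.92×10¹² m

For an isothermal black-emitting sphere, (1−a)S·πr² = σ·4πr²·T⁴ ⇒ S = 4σT⁴/(1−a).
S = 4·5.67×10⁻⁸·(119)⁴/0.540 = 84.22 W/m².
Flux falls as S = L/(4πd²), so d = √(L/(4πS)) = √(6.64×10²⁸/(4π·84.22)).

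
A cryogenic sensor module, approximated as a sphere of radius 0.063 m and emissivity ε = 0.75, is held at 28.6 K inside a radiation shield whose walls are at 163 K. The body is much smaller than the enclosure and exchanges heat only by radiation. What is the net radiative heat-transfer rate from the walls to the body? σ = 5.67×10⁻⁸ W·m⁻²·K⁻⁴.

P_net ≈ 1.50 W

For a small grey body in a large enclosure: P_net = εσA(T_body⁴ − T_wall⁴).
A = 4πr² = 0.04988 m²; T_body⁴ − T_wall⁴ = 6.691×10⁵ − 7.059×10⁸ = -7.052×10⁸ K⁴.
|P_net| = 0.75·5.67×10⁻⁸·0.04988·7.052×10⁸.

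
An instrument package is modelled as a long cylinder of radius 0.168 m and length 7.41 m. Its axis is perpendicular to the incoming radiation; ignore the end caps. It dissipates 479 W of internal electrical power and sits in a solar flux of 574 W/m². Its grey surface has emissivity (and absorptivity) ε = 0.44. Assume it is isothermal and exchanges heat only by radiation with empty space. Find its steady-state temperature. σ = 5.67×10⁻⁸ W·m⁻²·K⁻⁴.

At steady state, absorbed solar power + internal power = radiated power.
Absorbed: α·S·A_cross = 0.44·574·2.490 = 628.8 W (cross-section 2rL).
Total input = 628.8 + 479 = 1108 W.
Radiated: εσ·A_surf·T⁴ with A_surf = 2πrL = 7.822 m².
T⁴ = 1108/(0.44·5.67×10⁻⁸·7.822) = 5.677×10⁹ K⁴.

T ≈ 274 K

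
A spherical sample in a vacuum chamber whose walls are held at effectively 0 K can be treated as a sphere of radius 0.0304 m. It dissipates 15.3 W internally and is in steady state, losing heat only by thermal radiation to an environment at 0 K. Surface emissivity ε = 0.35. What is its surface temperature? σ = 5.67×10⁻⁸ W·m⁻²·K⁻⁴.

Steady state: internal power = radiated power, P = εσA T⁴.
Radiating area A = 4πr² = 0.01161 m².
T⁴ = P/(εσA) = 15.3/(0.35·5.67×10⁻⁸·0.01161) = 6.639×10¹⁰ K⁴.
T = (6.639×10¹⁰)^(1/4).

T ≈ 508 K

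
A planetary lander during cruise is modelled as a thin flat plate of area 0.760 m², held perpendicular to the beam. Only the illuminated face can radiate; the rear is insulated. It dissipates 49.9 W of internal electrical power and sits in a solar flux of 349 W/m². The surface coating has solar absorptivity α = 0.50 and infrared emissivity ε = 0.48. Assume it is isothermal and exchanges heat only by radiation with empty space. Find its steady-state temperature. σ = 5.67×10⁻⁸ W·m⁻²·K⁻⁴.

At steady state, absorbed solar power + internal power = radiated power.
Absorbed: α·S·A_cross = 0.50·349·0.7600 = 132.6 W (cross-section A).
Total input = 132.6 + 49.9 = 182.5 W.
Radiated: εσ·A_surf·T⁴ with A_surf = A = 0.7600 m².
T⁴ = 182.5/(0.48·5.67×10⁻⁸·0.7600) = 8.824×10⁹ K⁴.

T ≈ 306 K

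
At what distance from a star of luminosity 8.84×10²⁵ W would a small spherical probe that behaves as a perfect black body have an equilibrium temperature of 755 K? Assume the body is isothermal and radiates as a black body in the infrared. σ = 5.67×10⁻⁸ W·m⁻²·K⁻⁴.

d ≈ 9.77×10⁹ m

For an isothermal black-emitting sphere, (1−a)S·πr² = σ·4πr²·T⁴ ⇒ S = 4σT⁴/(1−a).
S = 4·5.67×10⁻⁸·(755)⁴/1.00 = 73690 W/m².
Flux falls as S = L/(4πd²), so d = √(L/(4πS)) = √(8.84×10²⁵/(4π·73690)).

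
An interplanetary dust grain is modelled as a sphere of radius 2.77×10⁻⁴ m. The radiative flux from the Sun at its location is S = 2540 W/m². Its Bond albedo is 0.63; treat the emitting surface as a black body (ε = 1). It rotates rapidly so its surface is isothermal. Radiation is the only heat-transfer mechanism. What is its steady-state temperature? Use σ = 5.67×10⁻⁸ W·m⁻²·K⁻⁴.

T ≈ 254 K

At equilibrium, absorbed power = emitted power.
Absorbing cross-section = πr² = 2.411×10⁻⁷ m²; emitting surface = 4πr² = 9.642×10⁻⁷ m² (ratio 4).
(1−a)S·A_cross = εσ·A_surf·T⁴  ⇒  T⁴ = (1−a)S/(4σ).
T⁴ = 0.370·2540/(4·5.67×10⁻⁸) = 4.144×10⁹ K⁴.
T = (4.144×10⁹)^(1/4).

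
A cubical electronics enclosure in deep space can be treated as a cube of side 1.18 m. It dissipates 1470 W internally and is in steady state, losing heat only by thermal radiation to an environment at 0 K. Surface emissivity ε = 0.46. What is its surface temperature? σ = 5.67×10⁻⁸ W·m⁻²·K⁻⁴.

T ≈ 287 K

Steady state: internal power = radiated power, P = εσA T⁴.
Radiating area A = 6L² = 8.354 m².
T⁴ = P/(εσA) = 1470/(0.46·5.67×10⁻⁸·8.354) = 6.746×10⁹ K⁴.
T = (6.746×10⁹)^(1/4).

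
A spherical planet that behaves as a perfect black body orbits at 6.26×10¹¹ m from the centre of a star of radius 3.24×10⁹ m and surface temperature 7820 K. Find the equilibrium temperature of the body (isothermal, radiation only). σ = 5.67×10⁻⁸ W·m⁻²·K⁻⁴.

The star's surface emits σT_*⁴; at distance d the flux is S = σT_*⁴(R_*/d)².
S = 5.67×10⁻⁸·(7820)⁴·(3.24×10⁹/6.26×10¹¹)² = 5680 W/m².
For an isothermal sphere T⁴ = (1−a)S/(4σ) = 2.504×10¹⁰ K⁴.

T ≈ 398 K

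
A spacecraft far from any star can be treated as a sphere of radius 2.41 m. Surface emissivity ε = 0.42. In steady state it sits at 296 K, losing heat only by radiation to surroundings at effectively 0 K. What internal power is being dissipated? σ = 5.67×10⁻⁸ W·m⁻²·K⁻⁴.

P ≈ 13300 W

Steady state: P = εσA T⁴.
A = 4πr² = 72.99 m²; T⁴ = (296)⁴ = 7.677×10⁹ K⁴.
P = 0.42 × 5.67×10⁻⁸ × 72.99 × 7.677×10⁹.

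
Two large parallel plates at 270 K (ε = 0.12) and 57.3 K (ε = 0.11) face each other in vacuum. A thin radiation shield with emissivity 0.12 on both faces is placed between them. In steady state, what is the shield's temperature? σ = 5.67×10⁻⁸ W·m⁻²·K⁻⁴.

In steady state the net flux on the hot side equals that on the cold side.
σ(T₁⁴−T_s⁴)/D₁ = σ(T_s⁴−T₂⁴)/D₂, with D₁ = 1/ε₁+1/ε_s−1 = 15.67, D₂ = 1/ε_s+1/ε₂−1 = 16.42.
Solve for T_s⁴: T_s⁴ = (D₂·T₁⁴ + D₁·T₂⁴)/(D₁+D₂) = 2.725×10⁹ K⁴.

T_s ≈ 228 K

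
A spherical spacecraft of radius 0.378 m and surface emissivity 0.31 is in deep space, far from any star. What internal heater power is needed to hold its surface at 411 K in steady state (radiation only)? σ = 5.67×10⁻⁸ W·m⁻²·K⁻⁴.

P = εσ·4πr²·T⁴.
4πr² = 1.796 m²; T⁴ = 2.853×10¹⁰ K⁴.
P = 0.31·5.67×10⁻⁸·1.796·2.853×10¹⁰.

P ≈ 901 W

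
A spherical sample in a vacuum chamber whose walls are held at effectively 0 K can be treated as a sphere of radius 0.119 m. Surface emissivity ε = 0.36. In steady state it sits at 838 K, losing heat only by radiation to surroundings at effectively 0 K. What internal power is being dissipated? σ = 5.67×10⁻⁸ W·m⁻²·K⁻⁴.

Steady state: P = εσA T⁴.
A = 4πr² = 0.1780 m²; T⁴ = (838)⁴ = 4.931×10¹¹ K⁴.
P = 0.36 × 5.67×10⁻⁸ × 0.1780 × 4.931×10¹¹.

P ≈ 1790 W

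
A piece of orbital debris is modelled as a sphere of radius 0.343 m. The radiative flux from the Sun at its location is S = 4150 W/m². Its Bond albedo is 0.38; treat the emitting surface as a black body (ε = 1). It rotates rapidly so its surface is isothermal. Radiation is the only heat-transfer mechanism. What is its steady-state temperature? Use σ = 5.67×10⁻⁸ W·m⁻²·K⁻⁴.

At equilibrium, absorbed power = emitted power.
Absorbing cross-section = πr² = 0.3696 m²; emitting surface = 4πr² = 1.478 m² (ratio 4).
(1−a)S·A_cross = εσ·A_surf·T⁴  ⇒  T⁴ = (1−a)S/(4σ).
T⁴ = 0.620·4150/(4·5.67×10⁻⁸) = 1.134×10¹⁰ K⁴.
T = (1.134×10¹⁰)^(1/4).

T ≈ 326 K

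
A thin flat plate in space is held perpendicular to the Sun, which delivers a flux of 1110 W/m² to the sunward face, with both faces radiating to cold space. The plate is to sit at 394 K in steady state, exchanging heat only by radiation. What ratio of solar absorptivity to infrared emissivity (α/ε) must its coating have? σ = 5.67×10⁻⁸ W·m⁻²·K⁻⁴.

Balance: αS·A = εσ·2A·T⁴ ⇒ α/ε = 2σT⁴/S.
α/ε = 2·5.67×10⁻⁸·(394)⁴/1110 = 2·5.67×10⁻⁸·2.410×10¹⁰/1110.

α/ε ≈ 2.46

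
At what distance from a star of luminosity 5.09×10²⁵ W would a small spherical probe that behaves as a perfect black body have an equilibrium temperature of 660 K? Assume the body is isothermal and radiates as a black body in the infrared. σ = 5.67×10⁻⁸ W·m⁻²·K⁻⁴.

d ≈ 9.70×10⁹ m

For an isothermal black-emitting sphere, (1−a)S·πr² = σ·4πr²·T⁴ ⇒ S = 4σT⁴/(1−a).
S = 4·5.67×10⁻⁸·(660)⁴/1.00 = 43030 W/m².
Flux falls as S = L/(4πd²), so d = √(L/(4πS)) = √(5.09×10²⁵/(4π·43030)).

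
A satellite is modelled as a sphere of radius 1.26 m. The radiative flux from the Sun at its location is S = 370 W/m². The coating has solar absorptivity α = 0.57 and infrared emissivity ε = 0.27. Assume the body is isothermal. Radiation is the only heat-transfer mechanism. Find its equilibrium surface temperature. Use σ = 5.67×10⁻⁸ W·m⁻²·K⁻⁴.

T ≈ 242 K

At equilibrium, absorbed power = emitted power.
Absorbing cross-section = πr² = 4.988 m²; emitting surface = 4πr² = 19.95 m² (ratio 4).
αS·A_cross = εσ·A_surf·T⁴  ⇒  T⁴ = αS/(ε·4σ).
T⁴ = 0.570·370/(0.27·4·5.67×10⁻⁸) = 3.444×10⁹ K⁴.
T = (3.444×10⁹)^(1/4).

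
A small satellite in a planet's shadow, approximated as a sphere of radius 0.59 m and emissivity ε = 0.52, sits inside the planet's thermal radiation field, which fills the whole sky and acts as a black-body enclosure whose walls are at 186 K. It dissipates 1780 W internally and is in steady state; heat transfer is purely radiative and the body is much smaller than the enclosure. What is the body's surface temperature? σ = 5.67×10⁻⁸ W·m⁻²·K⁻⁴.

T ≈ 350 K

For a small grey body in a large enclosure, net radiated power = εσA(T⁴ − T_w⁴).
Steady state: P = εσA(T⁴ − T_w⁴) with A = 4πr² = 4.374 m².
T⁴ = P/(εσA) + T_w⁴ = 1780/(0.52·5.67×10⁻⁸·4.374) + (186)⁴
    = 1.380×10¹⁰ + 1.197×10⁹ = 1.500×10¹⁰ K⁴.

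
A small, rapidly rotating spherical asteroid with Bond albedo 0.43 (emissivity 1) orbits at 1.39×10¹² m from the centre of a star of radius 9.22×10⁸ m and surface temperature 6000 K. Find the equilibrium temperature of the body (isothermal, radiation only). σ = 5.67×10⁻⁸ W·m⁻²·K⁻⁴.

The star's surface emits σT_*⁴; at distance d the flux is S = σT_*⁴(R_*/d)².
S = 5.67×10⁻⁸·(6000)⁴·(9.22×10⁸/1.39×10¹²)² = 32.33 W/m².
For an isothermal sphere T⁴ = (1−a)S/(4σ) = 8.126×10⁷ K⁴.

T ≈ 94.9 K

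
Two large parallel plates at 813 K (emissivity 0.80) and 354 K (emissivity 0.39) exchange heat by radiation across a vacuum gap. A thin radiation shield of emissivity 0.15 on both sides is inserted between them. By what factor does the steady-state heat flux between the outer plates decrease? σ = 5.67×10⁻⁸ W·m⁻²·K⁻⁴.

Without shield: q₀ = σΔ(T⁴)/(1/ε₁+1/ε₂−1) with denominator 2.814.
With shield the two gaps are in series; the resistances add: (1/ε₁+1/ε_s−1)+(1/ε_s+1/ε₂−1) = 6.917+8.231 = 15.15.
Heat-flux ratio q₀/q = 15.15/2.814.

factor ≈ 5.38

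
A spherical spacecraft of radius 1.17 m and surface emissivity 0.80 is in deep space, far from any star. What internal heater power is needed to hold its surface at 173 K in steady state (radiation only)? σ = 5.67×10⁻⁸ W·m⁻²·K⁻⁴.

P = εσ·4πr²·T⁴.
4πr² = 17.20 m²; T⁴ = 8.957×10⁸ K⁴.
P = 0.80·5.67×10⁻⁸·17.20·8.957×10⁸.

P ≈ 699 W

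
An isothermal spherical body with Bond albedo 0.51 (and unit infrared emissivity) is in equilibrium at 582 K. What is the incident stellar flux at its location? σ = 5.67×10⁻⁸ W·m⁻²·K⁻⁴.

S ≈ 53100 W/m²

(1−a)S·πr² = σ·4πr²·T⁴ ⇒ S = 4σT⁴/(1−a).
S = 4·5.67×10⁻⁸·1.147×10¹¹/0.490.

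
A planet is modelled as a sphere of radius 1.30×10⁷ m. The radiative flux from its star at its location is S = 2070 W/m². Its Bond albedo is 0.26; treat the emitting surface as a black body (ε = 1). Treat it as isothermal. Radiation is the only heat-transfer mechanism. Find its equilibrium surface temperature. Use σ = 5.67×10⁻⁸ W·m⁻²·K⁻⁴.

At equilibrium, absorbed power = emitted power.
Absorbing cross-section = πr² = 5.309×10¹⁴ m²; emitting surface = 4πr² = 2.124×10¹⁵ m² (ratio 4).
(1−a)S·A_cross = εσ·A_surf·T⁴  ⇒  T⁴ = (1−a)S/(4σ).
T⁴ = 0.740·2070/(4·5.67×10⁻⁸) = 6.754×10⁹ K⁴.
T = (6.754×10⁹)^(1/4).

T ≈ 287 K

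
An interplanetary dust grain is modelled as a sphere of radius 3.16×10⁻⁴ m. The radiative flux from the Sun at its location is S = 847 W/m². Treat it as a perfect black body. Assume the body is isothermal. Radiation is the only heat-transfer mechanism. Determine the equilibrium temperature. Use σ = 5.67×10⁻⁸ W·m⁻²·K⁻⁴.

T ≈ 247 K

At equilibrium, absorbed power = emitted power.
Absorbing cross-section = πr² = 3.137×10⁻⁷ m²; emitting surface = 4πr² = 1.255×10⁻⁶ m² (ratio 4).
S·A_cross = εσ·A_surf·T⁴  ⇒  T⁴ = S/(4σ).
T⁴ = 1.00·847/(4·5.67×10⁻⁸) = 3.735×10⁹ K⁴.
T = (3.735×10⁹)^(1/4).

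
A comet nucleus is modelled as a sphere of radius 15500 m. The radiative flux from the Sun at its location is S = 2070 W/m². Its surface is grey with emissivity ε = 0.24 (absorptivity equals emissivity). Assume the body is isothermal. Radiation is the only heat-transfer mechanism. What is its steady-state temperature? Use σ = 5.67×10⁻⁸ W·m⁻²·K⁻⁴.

T ≈ 309 K

At equilibrium, absorbed power = emitted power.
Absorbing cross-section = πr² = 7.548×10⁸ m²; emitting surface = 4πr² = 3.019×10⁹ m² (ratio 4).
εS·A_cross = εσ·A_surf·T⁴  ⇒  T⁴ = S/(4σ)   (ε cancels).
T⁴ = 2070/(4·5.67×10⁻⁸) = 9.127×10⁹ K⁴.
T = (9.127×10⁹)^(1/4).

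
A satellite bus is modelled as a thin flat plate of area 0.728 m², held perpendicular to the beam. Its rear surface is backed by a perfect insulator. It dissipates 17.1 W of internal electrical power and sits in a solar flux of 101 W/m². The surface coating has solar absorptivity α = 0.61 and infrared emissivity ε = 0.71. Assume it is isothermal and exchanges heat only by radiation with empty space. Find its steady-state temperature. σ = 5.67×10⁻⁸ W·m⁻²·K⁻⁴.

T ≈ 214 K

At steady state, absorbed solar power + internal power = radiated power.
Absorbed: α·S·A_cross = 0.61·101·0.7280 = 44.85 W (cross-section A).
Total input = 44.85 + 17.1 = 61.95 W.
Radiated: εσ·A_surf·T⁴ with A_surf = A = 0.7280 m².
T⁴ = 61.95/(0.71·5.67×10⁻⁸·0.7280) = 2.114×10⁹ K⁴.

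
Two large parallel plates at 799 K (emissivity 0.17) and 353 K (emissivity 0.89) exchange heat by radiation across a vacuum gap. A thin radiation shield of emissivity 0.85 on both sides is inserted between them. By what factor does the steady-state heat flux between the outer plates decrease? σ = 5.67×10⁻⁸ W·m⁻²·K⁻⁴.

Without shield: q₀ = σΔ(T⁴)/(1/ε₁+1/ε₂−1) with denominator 6.006.
With shield the two gaps are in series; the resistances add: (1/ε₁+1/ε_s−1)+(1/ε_s+1/ε₂−1) = 6.059+1.300 = 7.359.
Heat-flux ratio q₀/q = 7.359/6.006.

factor ≈ 1.23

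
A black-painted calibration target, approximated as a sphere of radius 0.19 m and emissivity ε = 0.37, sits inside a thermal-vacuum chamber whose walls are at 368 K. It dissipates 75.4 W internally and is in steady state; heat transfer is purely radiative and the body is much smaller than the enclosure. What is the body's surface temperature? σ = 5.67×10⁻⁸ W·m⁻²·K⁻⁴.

For a small grey body in a large enclosure, net radiated power = εσA(T⁴ − T_w⁴).
Steady state: P = εσA(T⁴ − T_w⁴) with A = 4πr² = 0.4536 m².
T⁴ = P/(εσA) + T_w⁴ = 75.4/(0.37·5.67×10⁻⁸·0.4536) + (368)⁴
    = 7.923×10⁹ + 1.834×10¹⁰ = 2.626×10¹⁰ K⁴.

T ≈ 403 K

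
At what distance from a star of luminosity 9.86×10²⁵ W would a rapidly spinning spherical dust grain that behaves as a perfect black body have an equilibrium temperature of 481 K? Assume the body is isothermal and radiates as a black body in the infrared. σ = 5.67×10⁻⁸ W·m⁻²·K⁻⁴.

For an isothermal black-emitting sphere, (1−a)S·πr² = σ·4πr²·T⁴ ⇒ S = 4σT⁴/(1−a).
S = 4·5.67×10⁻⁸·(481)⁴/1.00 = 12140 W/m².
Flux falls as S = L/(4πd²), so d = √(L/(4πS)) = √(9.86×10²⁵/(4π·12140)).

d ≈ 2.54×10¹⁰ m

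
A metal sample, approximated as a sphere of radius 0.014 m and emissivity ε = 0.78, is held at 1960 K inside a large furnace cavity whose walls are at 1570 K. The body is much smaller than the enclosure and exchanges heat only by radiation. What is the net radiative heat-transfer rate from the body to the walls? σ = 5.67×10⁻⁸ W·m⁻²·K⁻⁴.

For a small grey body in a large enclosure: P_net = εσA(T_body⁴ − T_wall⁴).
A = 4πr² = 0.002463 m²; T_body⁴ − T_wall⁴ = 1.476×10¹³ − 6.076×10¹² = 8.682×10¹² K⁴.
|P_net| = 0.78·5.67×10⁻⁸·0.002463·8.682×10¹².

P_net ≈ 946 W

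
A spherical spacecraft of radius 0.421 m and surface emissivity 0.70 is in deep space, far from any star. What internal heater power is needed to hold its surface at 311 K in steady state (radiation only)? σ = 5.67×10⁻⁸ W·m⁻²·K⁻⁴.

P ≈ 827 W

P = εσ·4πr²·T⁴.
4πr² = 2.227 m²; T⁴ = 9.355×10⁹ K⁴.
P = 0.70·5.67×10⁻⁸·2.227·9.355×10⁹.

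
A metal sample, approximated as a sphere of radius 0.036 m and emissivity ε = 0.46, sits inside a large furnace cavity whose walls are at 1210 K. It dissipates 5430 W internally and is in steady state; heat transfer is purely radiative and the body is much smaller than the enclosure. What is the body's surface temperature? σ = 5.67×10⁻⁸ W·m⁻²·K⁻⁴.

T ≈ 1970 K

For a small grey body in a large enclosure, net radiated power = εσA(T⁴ − T_w⁴).
Steady state: P = εσA(T⁴ − T_w⁴) with A = 4πr² = 0.01629 m².
T⁴ = P/(εσA) + T_w⁴ = 5430/(0.46·5.67×10⁻⁸·0.01629) + (1210)⁴
    = 1.278×10¹³ + 2.144×10¹² = 1.493×10¹³ K⁴.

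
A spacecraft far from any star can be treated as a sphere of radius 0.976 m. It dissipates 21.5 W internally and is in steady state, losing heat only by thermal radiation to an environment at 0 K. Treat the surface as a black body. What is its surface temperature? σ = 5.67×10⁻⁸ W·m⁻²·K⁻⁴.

T ≈ 75.0 K

Steady state: internal power = radiated power, P = εσA T⁴.
Radiating area A = 4πr² = 11.97 m².
T⁴ = P/(εσA) = 21.5/(1.0·5.67×10⁻⁸·11.97) = 3.168×10⁷ K⁴.
T = (3.168×10⁷)^(1/4).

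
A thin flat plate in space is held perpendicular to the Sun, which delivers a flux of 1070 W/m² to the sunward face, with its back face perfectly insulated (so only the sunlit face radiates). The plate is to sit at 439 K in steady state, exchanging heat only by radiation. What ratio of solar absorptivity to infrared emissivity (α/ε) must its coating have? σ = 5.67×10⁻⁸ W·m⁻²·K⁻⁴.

Balance: αS·A = εσ·1A·T⁴ ⇒ α/ε = σT⁴/S.
α/ε = 5.67×10⁻⁸·(439)⁴/1070 = 5.67×10⁻⁸·3.714×10¹⁰/1070.

α/ε ≈ 1.97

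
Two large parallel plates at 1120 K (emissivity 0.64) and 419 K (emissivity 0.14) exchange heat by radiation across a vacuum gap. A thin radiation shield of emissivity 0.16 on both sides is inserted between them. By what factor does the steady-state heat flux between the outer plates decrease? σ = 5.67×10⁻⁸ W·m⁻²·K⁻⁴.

Without shield: q₀ = σΔ(T⁴)/(1/ε₁+1/ε₂−1) with denominator 7.705.
With shield the two gaps are in series; the resistances add: (1/ε₁+1/ε_s−1)+(1/ε_s+1/ε₂−1) = 6.812+12.39 = 19.21.
Heat-flux ratio q₀/q = 19.21/7.705.

factor ≈ 2.49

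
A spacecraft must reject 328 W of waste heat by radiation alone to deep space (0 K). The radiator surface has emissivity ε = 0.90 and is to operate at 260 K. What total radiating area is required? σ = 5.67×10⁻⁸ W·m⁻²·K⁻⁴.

A ≈ 1.41 m²

P = εσA T⁴ ⇒ A = P/(εσT⁴).
T⁴ = 4.570×10⁹ K⁴.
A = 328/(0.90 × 5.67×10⁻⁸ × 4.570×10⁹).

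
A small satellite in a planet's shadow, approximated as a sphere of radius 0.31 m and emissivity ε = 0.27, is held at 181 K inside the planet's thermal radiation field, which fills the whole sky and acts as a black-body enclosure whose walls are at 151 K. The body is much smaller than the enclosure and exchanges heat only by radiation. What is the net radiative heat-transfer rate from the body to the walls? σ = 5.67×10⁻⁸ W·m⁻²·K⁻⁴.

For a small grey body in a large enclosure: P_net = εσA(T_body⁴ − T_wall⁴).
A = 4πr² = 1.208 m²; T_body⁴ − T_wall⁴ = 1.073×10⁹ − 5.199×10⁸ = 5.534×10⁸ K⁴.
|P_net| = 0.27·5.67×10⁻⁸·1.208·5.534×10⁸.

P_net ≈ 10.2 W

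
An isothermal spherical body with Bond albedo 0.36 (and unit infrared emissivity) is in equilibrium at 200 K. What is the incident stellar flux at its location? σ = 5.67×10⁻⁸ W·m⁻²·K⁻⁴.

S ≈ 567 W/m²

(1−a)S·πr² = σ·4πr²·T⁴ ⇒ S = 4σT⁴/(1−a).
S = 4·5.67×10⁻⁸·1.600×10⁹/0.640.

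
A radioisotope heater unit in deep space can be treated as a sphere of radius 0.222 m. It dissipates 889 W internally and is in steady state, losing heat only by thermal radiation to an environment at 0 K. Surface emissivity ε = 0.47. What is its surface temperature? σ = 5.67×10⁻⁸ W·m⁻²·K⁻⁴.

Steady state: internal power = radiated power, P = εσA T⁴.
Radiating area A = 4πr² = 0.6193 m².
T⁴ = P/(εσA) = 889/(0.47·5.67×10⁻⁸·0.6193) = 5.386×10¹⁰ K⁴.
T = (5.386×10¹⁰)^(1/4).

T ≈ 482 K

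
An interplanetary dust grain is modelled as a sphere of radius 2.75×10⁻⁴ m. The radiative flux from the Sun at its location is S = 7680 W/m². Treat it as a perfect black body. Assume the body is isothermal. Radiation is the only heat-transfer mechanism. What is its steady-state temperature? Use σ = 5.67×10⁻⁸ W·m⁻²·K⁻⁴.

T ≈ 429 K

At equilibrium, absorbed power = emitted power.
Absorbing cross-section = πr² = 2.376×10⁻⁷ m²; emitting surface = 4πr² = 9.503×10⁻⁷ m² (ratio 4).
S·A_cross = εσ·A_surf·T⁴  ⇒  T⁴ = S/(4σ).
T⁴ = 1.00·7680/(4·5.67×10⁻⁸) = 3.386×10¹⁰ K⁴.
T = (3.386×10¹⁰)^(1/4).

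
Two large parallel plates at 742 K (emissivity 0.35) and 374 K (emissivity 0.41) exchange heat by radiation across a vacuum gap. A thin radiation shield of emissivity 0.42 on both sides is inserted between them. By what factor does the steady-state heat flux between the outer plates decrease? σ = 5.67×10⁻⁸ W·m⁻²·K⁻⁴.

factor ≈ 1.88

Without shield: q₀ = σΔ(T⁴)/(1/ε₁+1/ε₂−1) with denominator 4.296.
With shield the two gaps are in series; the resistances add: (1/ε₁+1/ε_s−1)+(1/ε_s+1/ε₂−1) = 4.238+3.820 = 8.058.
Heat-flux ratio q₀/q = 8.058/4.296.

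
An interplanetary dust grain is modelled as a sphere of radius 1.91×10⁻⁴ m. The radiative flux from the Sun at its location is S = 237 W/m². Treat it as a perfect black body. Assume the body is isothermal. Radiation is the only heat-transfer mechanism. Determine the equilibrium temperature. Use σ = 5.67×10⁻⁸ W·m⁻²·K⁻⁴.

At equilibrium, absorbed power = emitted power.
Absorbing cross-section = πr² = 1.146×10⁻⁷ m²; emitting surface = 4πr² = 4.584×10⁻⁷ m² (ratio 4).
S·A_cross = εσ·A_surf·T⁴  ⇒  T⁴ = S/(4σ).
T⁴ = 1.00·237/(4·5.67×10⁻⁸) = 1.045×10⁹ K⁴.
T = (1.045×10⁹)^(1/4).

T ≈ 180 K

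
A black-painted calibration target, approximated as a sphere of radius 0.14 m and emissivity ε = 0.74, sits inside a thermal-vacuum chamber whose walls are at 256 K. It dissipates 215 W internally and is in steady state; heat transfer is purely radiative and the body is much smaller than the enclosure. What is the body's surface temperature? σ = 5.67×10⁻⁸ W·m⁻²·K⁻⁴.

For a small grey body in a large enclosure, net radiated power = εσA(T⁴ − T_w⁴).
Steady state: P = εσA(T⁴ − T_w⁴) with A = 4πr² = 0.2463 m².
T⁴ = P/(εσA) + T_w⁴ = 215/(0.74·5.67×10⁻⁸·0.2463) + (256)⁴
    = 2.080×10¹⁰ + 4.295×10⁹ = 2.510×10¹⁰ K⁴.

T ≈ 398 K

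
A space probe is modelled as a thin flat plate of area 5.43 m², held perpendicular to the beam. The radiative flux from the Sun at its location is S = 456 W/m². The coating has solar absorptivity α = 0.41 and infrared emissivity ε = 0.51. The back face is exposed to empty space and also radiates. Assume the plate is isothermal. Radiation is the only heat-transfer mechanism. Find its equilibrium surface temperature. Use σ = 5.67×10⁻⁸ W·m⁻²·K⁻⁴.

T ≈ 238 K

At equilibrium, absorbed power = emitted power.
Absorbing cross-section = A = 5.430 m²; emitting surface = 2A = 10.86 m² (ratio 2).
αS·A_cross = εσ·A_surf·T⁴  ⇒  T⁴ = αS/(ε·2σ).
T⁴ = 0.410·456/(0.51·2·5.67×10⁻⁸) = 3.233×10⁹ K⁴.
T = (3.233×10⁹)^(1/4).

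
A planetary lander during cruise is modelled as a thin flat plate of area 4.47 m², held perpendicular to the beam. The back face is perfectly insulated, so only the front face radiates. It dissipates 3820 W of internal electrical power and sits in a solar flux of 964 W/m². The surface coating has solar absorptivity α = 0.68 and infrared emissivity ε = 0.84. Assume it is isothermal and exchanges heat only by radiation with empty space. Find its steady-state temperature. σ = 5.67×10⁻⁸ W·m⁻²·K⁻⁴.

At steady state, absorbed solar power + internal power = radiated power.
Absorbed: α·S·A_cross = 0.68·964·4.470 = 2930 W (cross-section A).
Total input = 2930 + 3820 = 6750 W.
Radiated: εσ·A_surf·T⁴ with A_surf = A = 4.470 m².
T⁴ = 6750/(0.84·5.67×10⁻⁸·4.470) = 3.171×10¹⁰ K⁴.

T ≈ 422 K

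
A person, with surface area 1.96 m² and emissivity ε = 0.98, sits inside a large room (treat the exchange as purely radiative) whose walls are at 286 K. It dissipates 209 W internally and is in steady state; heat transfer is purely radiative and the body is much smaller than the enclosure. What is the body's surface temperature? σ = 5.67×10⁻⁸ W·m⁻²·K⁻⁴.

T ≈ 305 K

For a small grey body in a large enclosure, net radiated power = εσA(T⁴ − T_w⁴).
Steady state: P = εσA(T⁴ − T_w⁴) with A = 1.96 m².
T⁴ = P/(εσA) + T_w⁴ = 209/(0.98·5.67×10⁻⁸·1.960) + (286)⁴
    = 1.919×10⁹ + 6.691×10⁹ = 8.610×10⁹ K⁴.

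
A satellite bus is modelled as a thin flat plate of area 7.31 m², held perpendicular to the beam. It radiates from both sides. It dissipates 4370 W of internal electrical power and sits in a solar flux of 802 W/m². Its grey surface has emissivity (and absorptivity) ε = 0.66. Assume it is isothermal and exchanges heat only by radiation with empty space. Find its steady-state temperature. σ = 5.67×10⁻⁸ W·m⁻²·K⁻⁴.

At steady state, absorbed solar power + internal power = radiated power.
Absorbed: α·S·A_cross = 0.66·802·7.310 = 3869 W (cross-section A).
Total input = 3869 + 4370 = 8239 W.
Radiated: εσ·A_surf·T⁴ with A_surf = 2A = 14.62 m².
T⁴ = 8239/(0.66·5.67×10⁻⁸·14.62) = 1.506×10¹⁰ K⁴.

T ≈ 350 K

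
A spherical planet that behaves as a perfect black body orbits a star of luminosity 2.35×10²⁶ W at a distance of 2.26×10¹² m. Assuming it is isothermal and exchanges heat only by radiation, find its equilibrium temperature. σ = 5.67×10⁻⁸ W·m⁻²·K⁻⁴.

First find the stellar flux at distance d: S = L/(4πd²) = 2.35×10²⁶/(4π·(2.26×10¹²)²) = 3.661 W/m².
For an isothermal sphere, absorbed (1−a)S·πr² = emitted σ·4πr²·T⁴, so T⁴ = (1−a)S/(4σ).
T⁴ = 1.00·3.661/(4·5.67×10⁻⁸) = 1.614×10⁷ K⁴.

T ≈ 63.4 K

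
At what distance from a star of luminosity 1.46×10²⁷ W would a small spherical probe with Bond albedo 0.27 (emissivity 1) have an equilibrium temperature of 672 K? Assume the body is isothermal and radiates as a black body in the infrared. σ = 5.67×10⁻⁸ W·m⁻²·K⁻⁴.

d ≈ 4.28×10¹⁰ m

For an isothermal black-emitting sphere, (1−a)S·πr² = σ·4πr²·T⁴ ⇒ S = 4σT⁴/(1−a).
S = 4·5.67×10⁻⁸·(672)⁴/0.730 = 63360 W/m².
Flux falls as S = L/(4πd²), so d = √(L/(4πS)) = √(1.46×10²⁷/(4π·63360)).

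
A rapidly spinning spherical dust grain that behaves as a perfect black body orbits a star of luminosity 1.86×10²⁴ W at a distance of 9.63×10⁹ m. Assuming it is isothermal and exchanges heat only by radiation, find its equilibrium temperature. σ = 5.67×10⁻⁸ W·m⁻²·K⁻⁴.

First find the stellar flux at distance d: S = L/(4πd²) = 1.86×10²⁴/(4π·(9.63×10⁹)²) = 1596 W/m².
For an isothermal sphere, absorbed (1−a)S·πr² = emitted σ·4πr²·T⁴, so T⁴ = (1−a)S/(4σ).
T⁴ = 1.00·1596/(4·5.67×10⁻⁸) = 7.037×10⁹ K⁴.

T ≈ 290 K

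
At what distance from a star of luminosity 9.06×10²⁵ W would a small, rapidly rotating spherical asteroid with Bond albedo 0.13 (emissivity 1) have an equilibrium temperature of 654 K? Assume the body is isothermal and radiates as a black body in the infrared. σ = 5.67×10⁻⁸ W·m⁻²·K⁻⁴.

d ≈ 1.23×10¹⁰ m

For an isothermal black-emitting sphere, (1−a)S·πr² = σ·4πr²·T⁴ ⇒ S = 4σT⁴/(1−a).
S = 4·5.67×10⁻⁸·(654)⁴/0.870 = 47690 W/m².
Flux falls as S = L/(4πd²), so d = √(L/(4πS)) = √(9.06×10²⁵/(4π·47690)).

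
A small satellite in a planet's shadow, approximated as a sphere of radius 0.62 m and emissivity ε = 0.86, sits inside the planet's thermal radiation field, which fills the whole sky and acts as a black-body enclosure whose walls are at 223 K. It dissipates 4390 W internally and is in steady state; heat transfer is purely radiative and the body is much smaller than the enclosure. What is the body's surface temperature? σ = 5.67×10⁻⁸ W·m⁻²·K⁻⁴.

T ≈ 381 K

For a small grey body in a large enclosure, net radiated power = εσA(T⁴ − T_w⁴).
Steady state: P = εσA(T⁴ − T_w⁴) with A = 4πr² = 4.831 m².
T⁴ = P/(εσA) + T_w⁴ = 4390/(0.86·5.67×10⁻⁸·4.831) + (223)⁴
    = 1.864×10¹⁰ + 2.473×10⁹ = 2.111×10¹⁰ K⁴.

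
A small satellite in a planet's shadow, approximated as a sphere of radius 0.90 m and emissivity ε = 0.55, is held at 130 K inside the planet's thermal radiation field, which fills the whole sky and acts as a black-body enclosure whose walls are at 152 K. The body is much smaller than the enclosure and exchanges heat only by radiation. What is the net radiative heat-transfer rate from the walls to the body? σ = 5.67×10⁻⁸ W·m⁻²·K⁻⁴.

P_net ≈ 78.8 W

For a small grey body in a large enclosure: P_net = εσA(T_body⁴ − T_wall⁴).
A = 4πr² = 10.18 m²; T_body⁴ − T_wall⁴ = 2.856×10⁸ − 5.338×10⁸ = -2.482×10⁸ K⁴.
|P_net| = 0.55·5.67×10⁻⁸·10.18·2.482×10⁸.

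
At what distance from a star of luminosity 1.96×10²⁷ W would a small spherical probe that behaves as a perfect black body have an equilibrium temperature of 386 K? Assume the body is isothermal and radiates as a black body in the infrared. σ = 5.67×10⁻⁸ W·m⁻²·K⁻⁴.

d ≈ 1.76×10¹¹ m

For an isothermal black-emitting sphere, (1−a)S·πr² = σ·4πr²·T⁴ ⇒ S = 4σT⁴/(1−a).
S = 4·5.67×10⁻⁸·(386)⁴/1.00 = 5035 W/m².
Flux falls as S = L/(4πd²), so d = √(L/(4πS)) = √(1.96×10²⁷/(4π·5035)).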